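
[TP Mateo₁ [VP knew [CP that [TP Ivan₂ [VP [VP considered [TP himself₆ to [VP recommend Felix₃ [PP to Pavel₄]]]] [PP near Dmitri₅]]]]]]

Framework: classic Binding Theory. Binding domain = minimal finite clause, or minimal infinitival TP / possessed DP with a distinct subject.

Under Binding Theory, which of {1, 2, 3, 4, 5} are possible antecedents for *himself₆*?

{2}

*himself* is an anaphor, so Principle A applies: it must be bound in its binding domain.
Binding domain of *himself₆*: the embedded TP, whose subject is Ivan₂.
*Mateo₁* c-commands the anaphor but is outside its binding domain → cannot satisfy Principle A.
*Ivan₂* c-commands the anaphor within its binding domain → licit binder.
*Felix₃* does not c-command the anaphor → cannot bind it.
*Pavel₄* does not c-command the anaphor → cannot bind it.
*Dmitri₅* does not c-command the anaphor → cannot bind it.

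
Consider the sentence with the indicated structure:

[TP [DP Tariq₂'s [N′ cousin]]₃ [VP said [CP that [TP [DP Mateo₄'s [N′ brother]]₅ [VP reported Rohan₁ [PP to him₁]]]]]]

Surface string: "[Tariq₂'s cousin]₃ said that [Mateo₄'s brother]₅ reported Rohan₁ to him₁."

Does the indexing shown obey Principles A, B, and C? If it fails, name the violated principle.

The two coindexed NPs are *Rohan₁* and *him₁*.
*him₁* is a pronoun. Its binding domain is the embedded TP, whose subject is [Mateo₄'s brother]₅.
*Rohan₁* c-commands it within that domain and carries the same index.
The pronoun is locally bound → Principle B violation.

Principle B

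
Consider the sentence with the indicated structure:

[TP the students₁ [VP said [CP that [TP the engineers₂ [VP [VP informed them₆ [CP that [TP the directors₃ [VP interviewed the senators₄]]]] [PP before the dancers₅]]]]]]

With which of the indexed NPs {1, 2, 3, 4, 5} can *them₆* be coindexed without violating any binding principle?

*them* is a pronoun, so Principle B applies: it must be free in its binding domain.
Binding domain of *them₆*: the embedded TP, whose subject is the engineers₂.
*the students₁* c-commands the pronoun but from outside its binding domain, and is not c-commanded by it → coindexation permitted.
*the engineers₂* c-commands the pronoun within its binding domain → coindexation would violate Principle B.
*the directors₃*: the pronoun c-commands this R-expression → coindexation would violate Principle C on *the directors₃*.
*the senators₄*: the pronoun c-commands this R-expression → coindexation would violate Principle C on *the senators₄*.
*the dancers₅* and the pronoun do not c-command one another → neither Principle B nor Principle C is at stake; coindexation permitted.

{1, 5}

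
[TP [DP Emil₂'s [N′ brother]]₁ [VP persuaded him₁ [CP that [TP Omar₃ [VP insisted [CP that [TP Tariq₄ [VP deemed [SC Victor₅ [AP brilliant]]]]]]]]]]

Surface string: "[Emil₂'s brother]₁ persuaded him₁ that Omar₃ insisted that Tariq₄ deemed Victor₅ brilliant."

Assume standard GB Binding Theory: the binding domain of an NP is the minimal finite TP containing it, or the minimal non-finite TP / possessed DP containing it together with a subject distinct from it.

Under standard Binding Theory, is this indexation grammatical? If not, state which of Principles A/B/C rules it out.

Principle B

The two coindexed NPs are *[Emil₂'s brother]₁* and *him₁*.
*him₁* is a pronoun. Its binding domain is the matrix TP, whose subject is [Emil₂'s brother]₁.
*[Emil₂'s brother]₁* c-commands it within that domain and carries the same index.
The pronoun is locally bound → Principle B violation.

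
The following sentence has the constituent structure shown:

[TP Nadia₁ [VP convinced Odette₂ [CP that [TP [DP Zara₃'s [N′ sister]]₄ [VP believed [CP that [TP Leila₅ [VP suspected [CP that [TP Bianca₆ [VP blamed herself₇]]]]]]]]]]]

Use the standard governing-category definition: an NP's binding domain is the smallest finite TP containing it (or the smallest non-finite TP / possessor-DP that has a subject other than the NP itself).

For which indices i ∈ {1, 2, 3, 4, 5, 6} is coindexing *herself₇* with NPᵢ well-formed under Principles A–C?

*herself* is an anaphor, so Principle A applies: it must be bound in its binding domain.
Binding domain of *herself₇*: the embedded TP, whose subject is Bianca₆.
*Nadia₁* c-commands the anaphor but is outside its binding domain → cannot satisfy Principle A.
*Odette₂* c-commands the anaphor but is outside its binding domain → cannot satisfy Principle A.
*Zara₃* does not c-command the anaphor → cannot bind it.
*[Zara₃'s sister]₄* c-commands the anaphor but is outside its binding domain → cannot satisfy Principle A.
*Leila₅* c-commands the anaphor but is outside its binding domain → cannot satisfy Principle A.
*Bianca₆* c-commands the anaphor within its binding domain → licit binder.

{6}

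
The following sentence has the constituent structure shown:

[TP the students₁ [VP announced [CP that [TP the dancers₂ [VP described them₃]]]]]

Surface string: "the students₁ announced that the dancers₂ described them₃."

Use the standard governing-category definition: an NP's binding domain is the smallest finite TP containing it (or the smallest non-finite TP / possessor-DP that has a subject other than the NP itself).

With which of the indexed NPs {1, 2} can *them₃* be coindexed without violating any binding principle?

*them* is a pronoun, so Principle B applies: it must be free in its binding domain.
Binding domain of *them₃*: the embedded TP, whose subject is the dancers₂.
*the students₁* c-commands the pronoun but from outside its binding domain, and is not c-commanded by it → coindexation permitted.
*the dancers₂* c-commands the pronoun within its binding domain → coindexation would violate Principle B.

{1}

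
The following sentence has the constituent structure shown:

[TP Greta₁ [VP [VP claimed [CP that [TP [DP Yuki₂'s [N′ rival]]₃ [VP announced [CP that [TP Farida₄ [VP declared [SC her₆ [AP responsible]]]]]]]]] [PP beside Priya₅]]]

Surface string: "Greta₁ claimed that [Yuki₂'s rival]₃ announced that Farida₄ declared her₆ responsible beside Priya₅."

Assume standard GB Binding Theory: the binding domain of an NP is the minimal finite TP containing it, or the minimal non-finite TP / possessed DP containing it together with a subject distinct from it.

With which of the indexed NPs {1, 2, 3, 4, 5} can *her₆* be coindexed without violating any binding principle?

*her* is a pronoun, so Principle B applies: it must be free in its binding domain.
Binding domain of *her₆*: the embedded TP, whose subject is Farida₄.
*Greta₁* c-commands the pronoun but from outside its binding domain, and is not c-commanded by it → coindexation permitted.
*Yuki₂* and the pronoun do not c-command one another → neither Principle B nor Principle C is at stake; coindexation permitted.
*[Yuki₂'s rival]₃* c-commands the pronoun but from outside its binding domain, and is not c-commanded by it → coindexation permitted.
*Farida₄* c-commands the pronoun within its binding domain → coindexation would violate Principle B.
*Priya₅* and the pronoun do not c-command one another → neither Principle B nor Principle C is at stake; coindexation permitted.

{1, 2, 3, 5}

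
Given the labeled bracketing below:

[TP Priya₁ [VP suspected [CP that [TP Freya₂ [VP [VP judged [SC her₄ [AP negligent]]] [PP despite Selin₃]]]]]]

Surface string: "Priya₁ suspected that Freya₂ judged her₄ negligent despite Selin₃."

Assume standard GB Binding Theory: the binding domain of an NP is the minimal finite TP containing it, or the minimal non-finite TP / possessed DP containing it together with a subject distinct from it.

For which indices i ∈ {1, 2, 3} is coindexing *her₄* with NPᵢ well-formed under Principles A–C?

*her* is a pronoun, so Principle B applies: it must be free in its binding domain.
Binding domain of *her₄*: the embedded TP, whose subject is Freya₂.
*Priya₁* c-commands the pronoun but from outside its binding domain, and is not c-commanded by it → coindexation permitted.
*Freya₂* c-commands the pronoun within its binding domain → coindexation would violate Principle B.
*Selin₃* and the pronoun do not c-command one another → neither Principle B nor Principle C is at stake; coindexation permitted.

{1, 3}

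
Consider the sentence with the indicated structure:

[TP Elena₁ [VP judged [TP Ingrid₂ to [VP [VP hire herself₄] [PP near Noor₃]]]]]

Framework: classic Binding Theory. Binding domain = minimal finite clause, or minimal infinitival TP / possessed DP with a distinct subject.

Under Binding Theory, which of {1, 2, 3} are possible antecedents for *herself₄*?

*herself* is an anaphor, so Principle A applies: it must be bound in its binding domain.
Binding domain of *herself₄*: the embedded TP, whose subject is Ingrid₂.
*Elena₁* c-commands the anaphor but is outside its binding domain → cannot satisfy Principle A.
*Ingrid₂* c-commands the anaphor within its binding domain → licit binder.
*Noor₃* does not c-command the anaphor → cannot bind it.

{2}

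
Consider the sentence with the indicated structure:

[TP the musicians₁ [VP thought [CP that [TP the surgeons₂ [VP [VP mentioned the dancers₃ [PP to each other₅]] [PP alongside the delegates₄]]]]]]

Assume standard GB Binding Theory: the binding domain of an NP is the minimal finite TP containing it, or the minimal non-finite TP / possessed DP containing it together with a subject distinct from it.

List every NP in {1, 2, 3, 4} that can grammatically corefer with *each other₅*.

*each other* is an anaphor, so Principle A applies: it must be bound in its binding domain.
Binding domain of *each other₅*: the embedded TP, whose subject is the surgeons₂.
*the musicians₁* c-commands the anaphor but is outside its binding domain → cannot satisfy Principle A.
*the surgeons₂* c-commands the anaphor within its binding domain → licit binder.
*the dancers₃* c-commands the anaphor within its binding domain → licit binder.
*the delegates₄* does not c-command the anaphor → cannot bind it.

{2, 3}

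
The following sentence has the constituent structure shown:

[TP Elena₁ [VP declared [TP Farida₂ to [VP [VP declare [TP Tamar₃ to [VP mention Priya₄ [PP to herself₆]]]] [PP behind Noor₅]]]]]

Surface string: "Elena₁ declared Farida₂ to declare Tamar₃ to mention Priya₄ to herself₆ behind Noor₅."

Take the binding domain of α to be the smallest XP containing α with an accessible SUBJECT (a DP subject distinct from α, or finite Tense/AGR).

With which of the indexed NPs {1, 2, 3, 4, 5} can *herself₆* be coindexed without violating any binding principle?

*herself* is an anaphor, so Principle A applies: it must be bound in its binding domain.
Binding domain of *herself₆*: the embedded TP, whose subject is Tamar₃.
*Elena₁* c-commands the anaphor but is outside its binding domain → cannot satisfy Principle A.
*Farida₂* c-commands the anaphor but is outside its binding domain → cannot satisfy Principle A.
*Tamar₃* c-commands the anaphor within its binding domain → licit binder.
*Priya₄* c-commands the anaphor within its binding domain → licit binder.
*Noor₅* does not c-command the anaphor → cannot bind it.

{3, 4}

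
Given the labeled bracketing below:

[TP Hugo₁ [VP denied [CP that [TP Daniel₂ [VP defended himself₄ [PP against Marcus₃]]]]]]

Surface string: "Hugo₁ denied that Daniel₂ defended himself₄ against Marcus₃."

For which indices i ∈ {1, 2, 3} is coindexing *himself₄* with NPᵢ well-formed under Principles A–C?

*himself* is an anaphor, so Principle A applies: it must be bound in its binding domain.
Binding domain of *himself₄*: the embedded TP, whose subject is Daniel₂.
*Hugo₁* c-commands the anaphor but is outside its binding domain → cannot satisfy Principle A.
*Daniel₂* c-commands the anaphor within its binding domain → licit binder.
*Marcus₃* does not c-command the anaphor → cannot bind it.

{2}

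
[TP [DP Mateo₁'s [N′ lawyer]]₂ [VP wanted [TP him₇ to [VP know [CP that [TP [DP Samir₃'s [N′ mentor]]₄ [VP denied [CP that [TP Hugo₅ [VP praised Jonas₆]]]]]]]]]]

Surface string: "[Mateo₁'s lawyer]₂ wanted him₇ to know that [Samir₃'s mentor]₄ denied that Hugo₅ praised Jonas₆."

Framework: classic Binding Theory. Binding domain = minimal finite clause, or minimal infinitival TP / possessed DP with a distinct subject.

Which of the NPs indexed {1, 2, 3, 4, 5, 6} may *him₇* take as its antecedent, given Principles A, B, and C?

*him* is a pronoun, so Principle B applies: it must be free in its binding domain.
Binding domain of *him₇*: the matrix TP, whose subject is [Mateo₁'s lawyer]₂.
*Mateo₁* and the pronoun do not c-command one another → neither Principle B nor Principle C is at stake; coindexation permitted.
*[Mateo₁'s lawyer]₂* c-commands the pronoun within its binding domain → coindexation would violate Principle B.
*Samir₃*: the pronoun c-commands this R-expression → coindexation would violate Principle C on *Samir₃*.
*[Samir₃'s mentor]₄*: the pronoun c-commands this R-expression → coindexation would violate Principle C on *[Samir₃'s mentor]₄*.
*Hugo₅*: the pronoun c-commands this R-expression → coindexation would violate Principle C on *Hugo₅*.
*Jonas₆*: the pronoun c-commands this R-expression → coindexation would violate Principle C on *Jonas₆*.

{1}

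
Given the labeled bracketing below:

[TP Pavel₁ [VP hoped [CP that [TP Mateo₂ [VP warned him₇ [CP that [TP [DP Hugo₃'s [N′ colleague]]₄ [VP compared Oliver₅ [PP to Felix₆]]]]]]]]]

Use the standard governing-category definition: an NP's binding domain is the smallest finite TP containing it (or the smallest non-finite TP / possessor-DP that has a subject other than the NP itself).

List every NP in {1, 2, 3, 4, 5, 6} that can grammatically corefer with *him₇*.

*him* is a pronoun, so Principle B applies: it must be free in its binding domain.
Binding domain of *him₇*: the embedded TP, whose subject is Mateo₂.
*Pavel₁* c-commands the pronoun but from outside its binding domain, and is not c-commanded by it → coindexation permitted.
*Mateo₂* c-commands the pronoun within its binding domain → coindexation would violate Principle B.
*Hugo₃*: the pronoun c-commands this R-expression → coindexation would violate Principle C on *Hugo₃*.
*[Hugo₃'s colleague]₄*: the pronoun c-commands this R-expression → coindexation would violate Principle C on *[Hugo₃'s colleague]₄*.
*Oliver₅*: the pronoun c-commands this R-expression → coindexation would violate Principle C on *Oliver₅*.
*Felix₆*: the pronoun c-commands this R-expression → coindexation would violate Principle C on *Felix₆*.

{1}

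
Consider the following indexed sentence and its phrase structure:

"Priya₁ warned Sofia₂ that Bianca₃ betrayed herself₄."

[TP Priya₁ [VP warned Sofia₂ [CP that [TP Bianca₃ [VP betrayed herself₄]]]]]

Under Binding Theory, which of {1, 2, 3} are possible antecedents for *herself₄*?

*herself* is an anaphor, so Principle A applies: it must be bound in its binding domain.
Binding domain of *herself₄*: the embedded TP, whose subject is Bianca₃.
*Priya₁* c-commands the anaphor but is outside its binding domain → cannot satisfy Principle A.
*Sofia₂* c-commands the anaphor but is outside its binding domain → cannot satisfy Principle A.
*Bianca₃* c-commands the anaphor within its binding domain → licit binder.

{3}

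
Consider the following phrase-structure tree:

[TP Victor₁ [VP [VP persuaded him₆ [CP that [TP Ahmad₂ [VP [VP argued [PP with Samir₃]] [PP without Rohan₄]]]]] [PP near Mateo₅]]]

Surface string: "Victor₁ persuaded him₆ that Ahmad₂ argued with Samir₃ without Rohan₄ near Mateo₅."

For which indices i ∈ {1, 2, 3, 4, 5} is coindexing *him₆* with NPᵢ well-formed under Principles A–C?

{5}

*him* is a pronoun, so Principle B applies: it must be free in its binding domain.
Binding domain of *him₆*: the matrix TP, whose subject is Victor₁.
*Victor₁* c-commands the pronoun within its binding domain → coindexation would violate Principle B.
*Ahmad₂*: the pronoun c-commands this R-expression → coindexation would violate Principle C on *Ahmad₂*.
*Samir₃*: the pronoun c-commands this R-expression → coindexation would violate Principle C on *Samir₃*.
*Rohan₄*: the pronoun c-commands this R-expression → coindexation would violate Principle C on *Rohan₄*.
*Mateo₅* and the pronoun do not c-command one another → neither Principle B nor Principle C is at stake; coindexation permitted.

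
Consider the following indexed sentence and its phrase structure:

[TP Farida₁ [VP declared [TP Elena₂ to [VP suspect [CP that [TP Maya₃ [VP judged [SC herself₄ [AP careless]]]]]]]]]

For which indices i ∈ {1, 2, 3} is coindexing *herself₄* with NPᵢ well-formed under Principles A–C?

*herself* is an anaphor, so Principle A applies: it must be bound in its binding domain.
Binding domain of *herself₄*: the embedded TP, whose subject is Maya₃.
*Farida₁* c-commands the anaphor but is outside its binding domain → cannot satisfy Principle A.
*Elena₂* c-commands the anaphor but is outside its binding domain → cannot satisfy Principle A.
*Maya₃* c-commands the anaphor within its binding domain → licit binder.

{3}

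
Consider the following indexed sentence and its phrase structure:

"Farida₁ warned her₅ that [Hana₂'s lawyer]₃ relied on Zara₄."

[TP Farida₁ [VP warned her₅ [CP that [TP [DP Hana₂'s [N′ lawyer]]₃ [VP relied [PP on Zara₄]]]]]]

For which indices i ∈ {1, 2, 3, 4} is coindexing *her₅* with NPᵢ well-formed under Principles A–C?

*her* is a pronoun, so Principle B applies: it must be free in its binding domain.
Binding domain of *her₅*: the matrix TP, whose subject is Farida₁.
*Farida₁* c-commands the pronoun within its binding domain → coindexation would violate Principle B.
*Hana₂*: the pronoun c-commands this R-expression → coindexation would violate Principle C on *Hana₂*.
*[Hana₂'s lawyer]₃*: the pronoun c-commands this R-expression → coindexation would violate Principle C on *[Hana₂'s lawyer]₃*.
*Zara₄*: the pronoun c-commands this R-expression → coindexation would violate Principle C on *Zara₄*.

none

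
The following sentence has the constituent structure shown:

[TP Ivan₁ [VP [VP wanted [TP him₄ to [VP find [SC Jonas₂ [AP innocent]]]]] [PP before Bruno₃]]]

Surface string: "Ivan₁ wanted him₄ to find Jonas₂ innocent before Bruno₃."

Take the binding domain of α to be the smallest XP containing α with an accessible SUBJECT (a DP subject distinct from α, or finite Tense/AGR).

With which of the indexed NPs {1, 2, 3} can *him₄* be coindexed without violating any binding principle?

*him* is a pronoun, so Principle B applies: it must be free in its binding domain.
Binding domain of *him₄*: the matrix TP, whose subject is Ivan₁.
*Ivan₁* c-commands the pronoun within its binding domain → coindexation would violate Principle B.
*Jonas₂*: the pronoun c-commands this R-expression → coindexation would violate Principle C on *Jonas₂*.
*Bruno₃* and the pronoun do not c-command one another → neither Principle B nor Principle C is at stake; coindexation permitted.

{3}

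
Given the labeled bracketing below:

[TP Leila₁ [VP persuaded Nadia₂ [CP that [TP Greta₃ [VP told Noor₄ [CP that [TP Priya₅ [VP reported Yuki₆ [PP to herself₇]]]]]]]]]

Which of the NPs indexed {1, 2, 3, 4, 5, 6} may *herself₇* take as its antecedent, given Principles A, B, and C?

*herself* is an anaphor, so Principle A applies: it must be bound in its binding domain.
Binding domain of *herself₇*: the embedded TP, whose subject is Priya₅.
*Leila₁* c-commands the anaphor but is outside its binding domain → cannot satisfy Principle A.
*Nadia₂* c-commands the anaphor but is outside its binding domain → cannot satisfy Principle A.
*Greta₃* c-commands the anaphor but is outside its binding domain → cannot satisfy Principle A.
*Noor₄* c-commands the anaphor but is outside its binding domain → cannot satisfy Principle A.
*Priya₅* c-commands the anaphor within its binding domain → licit binder.
*Yuki₆* c-commands the anaphor within its binding domain → licit binder.

{5, 6}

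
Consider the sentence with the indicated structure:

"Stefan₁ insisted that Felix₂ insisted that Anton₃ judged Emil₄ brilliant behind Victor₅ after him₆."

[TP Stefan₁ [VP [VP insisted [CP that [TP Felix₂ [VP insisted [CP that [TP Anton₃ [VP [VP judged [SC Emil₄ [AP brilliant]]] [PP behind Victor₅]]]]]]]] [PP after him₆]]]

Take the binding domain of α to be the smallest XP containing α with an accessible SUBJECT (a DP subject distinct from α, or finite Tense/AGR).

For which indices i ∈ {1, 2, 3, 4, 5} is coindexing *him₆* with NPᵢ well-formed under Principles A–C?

{2, 3, 4, 5}

*him* is a pronoun, so Principle B applies: it must be free in its binding domain.
Binding domain of *him₆*: the matrix TP, whose subject is Stefan₁.
*Stefan₁* c-commands the pronoun within its binding domain → coindexation would violate Principle B.
*Felix₂* and the pronoun do not c-command one another → neither Principle B nor Principle C is at stake; coindexation permitted.
*Anton₃* and the pronoun do not c-command one another → neither Principle B nor Principle C is at stake; coindexation permitted.
*Emil₄* and the pronoun do not c-command one another → neither Principle B nor Principle C is at stake; coindexation permitted.
*Victor₅* and the pronoun do not c-command one another → neither Principle B nor Principle C is at stake; coindexation permitted.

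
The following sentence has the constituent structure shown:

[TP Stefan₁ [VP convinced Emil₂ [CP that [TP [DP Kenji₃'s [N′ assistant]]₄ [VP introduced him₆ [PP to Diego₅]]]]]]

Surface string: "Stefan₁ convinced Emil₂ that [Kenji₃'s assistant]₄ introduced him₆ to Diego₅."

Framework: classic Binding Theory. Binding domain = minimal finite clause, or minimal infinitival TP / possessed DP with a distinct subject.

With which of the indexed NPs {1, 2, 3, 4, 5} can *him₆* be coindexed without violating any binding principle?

*him* is a pronoun, so Principle B applies: it must be free in its binding domain.
Binding domain of *him₆*: the embedded TP, whose subject is [Kenji₃'s assistant]₄.
*Stefan₁* c-commands the pronoun but from outside its binding domain, and is not c-commanded by it → coindexation permitted.
*Emil₂* c-commands the pronoun but from outside its binding domain, and is not c-commanded by it → coindexation permitted.
*Kenji₃* and the pronoun do not c-command one another → neither Principle B nor Principle C is at stake; coindexation permitted.
*[Kenji₃'s assistant]₄* c-commands the pronoun within its binding domain → coindexation would violate Principle B.
*Diego₅*: the pronoun c-commands this R-expression → coindexation would violate Principle C on *Diego₅*.

{1, 2, 3}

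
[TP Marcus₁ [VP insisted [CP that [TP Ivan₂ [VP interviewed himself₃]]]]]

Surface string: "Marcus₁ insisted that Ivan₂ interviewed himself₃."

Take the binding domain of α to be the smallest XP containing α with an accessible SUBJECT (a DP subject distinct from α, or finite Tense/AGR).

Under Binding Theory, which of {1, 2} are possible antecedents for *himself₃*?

*himself* is an anaphor, so Principle A applies: it must be bound in its binding domain.
Binding domain of *himself₃*: the embedded TP, whose subject is Ivan₂.
*Marcus₁* c-commands the anaphor but is outside its binding domain → cannot satisfy Principle A.
*Ivan₂* c-commands the anaphor within its binding domain → licit binder.

{2}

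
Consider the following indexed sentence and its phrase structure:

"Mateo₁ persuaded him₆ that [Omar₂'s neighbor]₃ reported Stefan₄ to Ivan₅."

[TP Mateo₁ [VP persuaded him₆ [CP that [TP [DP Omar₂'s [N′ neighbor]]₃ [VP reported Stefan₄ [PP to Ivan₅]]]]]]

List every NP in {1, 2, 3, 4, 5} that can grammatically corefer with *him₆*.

*him* is a pronoun, so Principle B applies: it must be free in its binding domain.
Binding domain of *him₆*: the matrix TP, whose subject is Mateo₁.
*Mateo₁* c-commands the pronoun within its binding domain → coindexation would violate Principle B.
*Omar₂*: the pronoun c-commands this R-expression → coindexation would violate Principle C on *Omar₂*.
*[Omar₂'s neighbor]₃*: the pronoun c-commands this R-expression → coindexation would violate Principle C on *[Omar₂'s neighbor]₃*.
*Stefan₄*: the pronoun c-commands this R-expression → coindexation would violate Principle C on *Stefan₄*.
*Ivan₅*: the pronoun c-commands this R-expression → coindexation would violate Principle C on *Ivan₅*.

none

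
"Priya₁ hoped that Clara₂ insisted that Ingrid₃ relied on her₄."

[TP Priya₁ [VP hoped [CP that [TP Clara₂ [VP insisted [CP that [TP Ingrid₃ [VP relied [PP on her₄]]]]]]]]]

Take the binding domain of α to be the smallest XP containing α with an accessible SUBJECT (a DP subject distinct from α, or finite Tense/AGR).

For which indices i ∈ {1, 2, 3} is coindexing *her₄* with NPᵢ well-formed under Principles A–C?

{1, 2}

*her* is a pronoun, so Principle B applies: it must be free in its binding domain.
Binding domain of *her₄*: the embedded TP, whose subject is Ingrid₃.
*Priya₁* c-commands the pronoun but from outside its binding domain, and is not c-commanded by it → coindexation permitted.
*Clara₂* c-commands the pronoun but from outside its binding domain, and is not c-commanded by it → coindexation permitted.
*Ingrid₃* c-commands the pronoun within its binding domain → coindexation would violate Principle B.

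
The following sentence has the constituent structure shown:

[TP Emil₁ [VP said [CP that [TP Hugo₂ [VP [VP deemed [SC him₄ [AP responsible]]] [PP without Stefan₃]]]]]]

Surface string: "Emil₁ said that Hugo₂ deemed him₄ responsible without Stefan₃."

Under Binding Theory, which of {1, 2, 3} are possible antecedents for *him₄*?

*him* is a pronoun, so Principle B applies: it must be free in its binding domain.
Binding domain of *him₄*: the embedded TP, whose subject is Hugo₂.
*Emil₁* c-commands the pronoun but from outside its binding domain, and is not c-commanded by it → coindexation permitted.
*Hugo₂* c-commands the pronoun within its binding domain → coindexation would violate Principle B.
*Stefan₃* and the pronoun do not c-command one another → neither Principle B nor Principle C is at stake; coindexation permitted.

{1, 3}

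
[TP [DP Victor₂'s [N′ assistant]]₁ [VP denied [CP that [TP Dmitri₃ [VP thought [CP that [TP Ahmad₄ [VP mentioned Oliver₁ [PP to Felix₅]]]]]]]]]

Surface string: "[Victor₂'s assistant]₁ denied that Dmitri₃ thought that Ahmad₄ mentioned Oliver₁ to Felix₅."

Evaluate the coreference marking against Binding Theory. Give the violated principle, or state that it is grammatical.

The two coindexed NPs are *[Victor₂'s assistant]₁* and *Oliver₁*.
*Oliver₁* is an R-expression. Principle C requires it to be free everywhere.
*[Victor₂'s assistant]₁* c-commands it and carries the same index.
The R-expression is bound → Principle C violation.

Principle C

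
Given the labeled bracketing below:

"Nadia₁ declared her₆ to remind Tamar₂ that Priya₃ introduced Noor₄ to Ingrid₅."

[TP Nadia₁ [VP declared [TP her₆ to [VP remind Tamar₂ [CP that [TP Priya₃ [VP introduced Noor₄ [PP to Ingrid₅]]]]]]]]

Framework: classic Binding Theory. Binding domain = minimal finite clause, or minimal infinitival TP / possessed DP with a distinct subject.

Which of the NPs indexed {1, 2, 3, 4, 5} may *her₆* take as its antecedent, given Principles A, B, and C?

*her* is a pronoun, so Principle B applies: it must be free in its binding domain.
Binding domain of *her₆*: the matrix TP, whose subject is Nadia₁.
*Nadia₁* c-commands the pronoun within its binding domain → coindexation would violate Principle B.
*Tamar₂*: the pronoun c-commands this R-expression → coindexation would violate Principle C on *Tamar₂*.
*Priya₃*: the pronoun c-commands this R-expression → coindexation would violate Principle C on *Priya₃*.
*Noor₄*: the pronoun c-commands this R-expression → coindexation would violate Principle C on *Noor₄*.
*Ingrid₅*: the pronoun c-commands this R-expression → coindexation would violate Principle C on *Ingrid₅*.

none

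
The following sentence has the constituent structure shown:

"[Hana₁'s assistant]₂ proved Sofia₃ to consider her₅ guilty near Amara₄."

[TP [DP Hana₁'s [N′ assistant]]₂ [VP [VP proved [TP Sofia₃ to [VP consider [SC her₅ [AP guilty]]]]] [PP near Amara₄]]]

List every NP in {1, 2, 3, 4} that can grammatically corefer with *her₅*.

{1, 2, 4}

*her* is a pronoun, so Principle B applies: it must be free in its binding domain.
Binding domain of *her₅*: the embedded TP, whose subject is Sofia₃.
*Hana₁* and the pronoun do not c-command one another → neither Principle B nor Principle C is at stake; coindexation permitted.
*[Hana₁'s assistant]₂* c-commands the pronoun but from outside its binding domain, and is not c-commanded by it → coindexation permitted.
*Sofia₃* c-commands the pronoun within its binding domain → coindexation would violate Principle B.
*Amara₄* and the pronoun do not c-command one another → neither Principle B nor Principle C is at stake; coindexation permitted.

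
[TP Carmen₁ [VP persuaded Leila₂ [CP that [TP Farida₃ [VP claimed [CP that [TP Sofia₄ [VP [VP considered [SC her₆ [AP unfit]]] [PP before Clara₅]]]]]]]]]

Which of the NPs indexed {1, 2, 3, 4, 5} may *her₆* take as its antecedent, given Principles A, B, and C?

*her* is a pronoun, so Principle B applies: it must be free in its binding domain.
Binding domain of *her₆*: the embedded TP, whose subject is Sofia₄.
*Carmen₁* c-commands the pronoun but from outside its binding domain, and is not c-commanded by it → coindexation permitted.
*Leila₂* c-commands the pronoun but from outside its binding domain, and is not c-commanded by it → coindexation permitted.
*Farida₃* c-commands the pronoun but from outside its binding domain, and is not c-commanded by it → coindexation permitted.
*Sofia₄* c-commands the pronoun within its binding domain → coindexation would violate Principle B.
*Clara₅* and the pronoun do not c-command one another → neither Principle B nor Principle C is at stake; coindexation permitted.

{1, 2, 3, 5}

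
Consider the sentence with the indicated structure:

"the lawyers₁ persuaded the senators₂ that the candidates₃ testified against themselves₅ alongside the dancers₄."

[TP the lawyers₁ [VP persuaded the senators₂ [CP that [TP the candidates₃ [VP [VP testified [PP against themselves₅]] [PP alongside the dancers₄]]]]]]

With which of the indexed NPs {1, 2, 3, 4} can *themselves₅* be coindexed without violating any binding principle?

{3}

*themselves* is an anaphor, so Principle A applies: it must be bound in its binding domain.
Binding domain of *themselves₅*: the embedded TP, whose subject is the candidates₃.
*the lawyers₁* c-commands the anaphor but is outside its binding domain → cannot satisfy Principle A.
*the senators₂* c-commands the anaphor but is outside its binding domain → cannot satisfy Principle A.
*the candidates₃* c-commands the anaphor within its binding domain → licit binder.
*the dancers₄* does not c-command the anaphor → cannot bind it.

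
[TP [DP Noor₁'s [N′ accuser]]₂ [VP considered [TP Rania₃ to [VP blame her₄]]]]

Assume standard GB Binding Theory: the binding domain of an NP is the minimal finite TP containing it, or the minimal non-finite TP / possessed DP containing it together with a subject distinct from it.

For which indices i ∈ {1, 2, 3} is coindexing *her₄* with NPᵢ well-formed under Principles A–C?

*her* is a pronoun, so Principle B applies: it must be free in its binding domain.
Binding domain of *her₄*: the embedded TP, whose subject is Rania₃.
*Noor₁* and the pronoun do not c-command one another → neither Principle B nor Principle C is at stake; coindexation permitted.
*[Noor₁'s accuser]₂* c-commands the pronoun but from outside its binding domain, and is not c-commanded by it → coindexation permitted.
*Rania₃* c-commands the pronoun within its binding domain → coindexation would violate Principle B.

{1, 2}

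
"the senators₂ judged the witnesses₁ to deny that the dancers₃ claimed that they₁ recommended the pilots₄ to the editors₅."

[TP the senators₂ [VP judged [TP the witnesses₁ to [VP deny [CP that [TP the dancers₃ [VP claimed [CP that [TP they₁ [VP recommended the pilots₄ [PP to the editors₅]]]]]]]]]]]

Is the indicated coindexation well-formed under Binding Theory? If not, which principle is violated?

The two coindexed NPs are *the witnesses₁* and *they₁*.
*they₁* is a pronoun; nothing c-commands it within its binding domain (the embedded TP.), so Principle B holds trivially.
*the witnesses₁* is an R-expression; *they₁* does not c-command it, and no other NP shares its index, so Principle C is satisfied.
All principles are respected.

grammatical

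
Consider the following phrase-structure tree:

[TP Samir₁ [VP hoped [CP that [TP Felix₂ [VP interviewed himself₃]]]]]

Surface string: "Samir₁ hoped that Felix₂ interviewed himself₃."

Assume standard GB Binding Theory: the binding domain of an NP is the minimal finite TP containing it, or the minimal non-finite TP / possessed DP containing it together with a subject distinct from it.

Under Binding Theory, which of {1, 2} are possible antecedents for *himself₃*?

{2}

*himself* is an anaphor, so Principle A applies: it must be bound in its binding domain.
Binding domain of *himself₃*: the embedded TP, whose subject is Felix₂.
*Samir₁* c-commands the anaphor but is outside its binding domain → cannot satisfy Principle A.
*Felix₂* c-commands the anaphor within its binding domain → licit binder.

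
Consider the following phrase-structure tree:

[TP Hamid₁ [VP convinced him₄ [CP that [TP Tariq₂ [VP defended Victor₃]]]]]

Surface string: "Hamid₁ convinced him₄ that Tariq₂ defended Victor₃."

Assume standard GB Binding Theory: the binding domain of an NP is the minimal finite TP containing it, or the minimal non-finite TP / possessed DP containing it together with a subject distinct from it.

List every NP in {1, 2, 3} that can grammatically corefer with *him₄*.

*him* is a pronoun, so Principle B applies: it must be free in its binding domain.
Binding domain of *him₄*: the matrix TP, whose subject is Hamid₁.
*Hamid₁* c-commands the pronoun within its binding domain → coindexation would violate Principle B.
*Tariq₂*: the pronoun c-commands this R-expression → coindexation would violate Principle C on *Tariq₂*.
*Victor₃*: the pronoun c-commands this R-expression → coindexation would violate Principle C on *Victor₃*.

none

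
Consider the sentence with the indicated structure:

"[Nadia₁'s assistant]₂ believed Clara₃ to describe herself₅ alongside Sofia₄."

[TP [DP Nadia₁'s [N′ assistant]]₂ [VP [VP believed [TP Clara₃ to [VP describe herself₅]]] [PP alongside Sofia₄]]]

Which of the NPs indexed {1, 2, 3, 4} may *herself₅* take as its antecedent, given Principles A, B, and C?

*herself* is an anaphor, so Principle A applies: it must be bound in its binding domain.
Binding domain of *herself₅*: the embedded TP, whose subject is Clara₃.
*Nadia₁* does not c-command the anaphor → cannot bind it.
*[Nadia₁'s assistant]₂* c-commands the anaphor but is outside its binding domain → cannot satisfy Principle A.
*Clara₃* c-commands the anaphor within its binding domain → licit binder.
*Sofia₄* does not c-command the anaphor → cannot bind it.

{3}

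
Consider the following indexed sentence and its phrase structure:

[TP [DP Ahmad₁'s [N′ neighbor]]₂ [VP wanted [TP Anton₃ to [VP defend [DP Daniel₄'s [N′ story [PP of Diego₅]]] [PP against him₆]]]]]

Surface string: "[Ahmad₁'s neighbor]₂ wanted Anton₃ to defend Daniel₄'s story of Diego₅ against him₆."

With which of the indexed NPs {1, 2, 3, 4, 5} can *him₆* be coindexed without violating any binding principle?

{1, 2, 4, 5}

*him* is a pronoun, so Principle B applies: it must be free in its binding domain.
Binding domain of *him₆*: the embedded TP, whose subject is Anton₃.
*Ahmad₁* and the pronoun do not c-command one another → neither Principle B nor Principle C is at stake; coindexation permitted.
*[Ahmad₁'s neighbor]₂* c-commands the pronoun but from outside its binding domain, and is not c-commanded by it → coindexation permitted.
*Anton₃* c-commands the pronoun within its binding domain → coindexation would violate Principle B.
*Daniel₄* and the pronoun do not c-command one another → neither Principle B nor Principle C is at stake; coindexation permitted.
*Diego₅* and the pronoun do not c-command one another → neither Principle B nor Principle C is at stake; coindexation permitted.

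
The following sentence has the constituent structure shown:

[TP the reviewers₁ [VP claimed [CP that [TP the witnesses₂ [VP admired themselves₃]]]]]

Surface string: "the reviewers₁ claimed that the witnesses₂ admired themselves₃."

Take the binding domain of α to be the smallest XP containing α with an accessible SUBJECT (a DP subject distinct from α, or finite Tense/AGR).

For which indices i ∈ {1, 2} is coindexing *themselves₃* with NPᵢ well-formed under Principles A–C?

{2}

*themselves* is an anaphor, so Principle A applies: it must be bound in its binding domain.
Binding domain of *themselves₃*: the embedded TP, whose subject is the witnesses₂.
*the reviewers₁* c-commands the anaphor but is outside its binding domain → cannot satisfy Principle A.
*the witnesses₂* c-commands the anaphor within its binding domain → licit binder.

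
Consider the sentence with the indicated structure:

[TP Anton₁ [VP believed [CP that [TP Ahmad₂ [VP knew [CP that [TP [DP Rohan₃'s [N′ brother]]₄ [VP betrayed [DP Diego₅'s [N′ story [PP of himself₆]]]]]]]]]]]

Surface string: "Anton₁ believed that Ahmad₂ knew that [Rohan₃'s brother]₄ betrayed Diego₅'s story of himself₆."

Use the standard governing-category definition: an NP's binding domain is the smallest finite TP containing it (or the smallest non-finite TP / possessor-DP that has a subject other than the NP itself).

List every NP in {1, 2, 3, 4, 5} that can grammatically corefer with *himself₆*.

*himself* is an anaphor, so Principle A applies: it must be bound in its binding domain.
Binding domain of *himself₆*: the possessed DP, whose subject is Diego₅.
*Anton₁* c-commands the anaphor but is outside its binding domain → cannot satisfy Principle A.
*Ahmad₂* c-commands the anaphor but is outside its binding domain → cannot satisfy Principle A.
*Rohan₃* does not c-command the anaphor → cannot bind it.
*[Rohan₃'s brother]₄* c-commands the anaphor but is outside its binding domain → cannot satisfy Principle A.
*Diego₅* c-commands the anaphor within its binding domain → licit binder.

{5}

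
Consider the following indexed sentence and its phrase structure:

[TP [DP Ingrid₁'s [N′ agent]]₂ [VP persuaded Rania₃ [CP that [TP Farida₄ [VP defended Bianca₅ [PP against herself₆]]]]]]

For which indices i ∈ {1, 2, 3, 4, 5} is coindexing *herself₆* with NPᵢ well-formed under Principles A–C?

{4, 5}

*herself* is an anaphor, so Principle A applies: it must be bound in its binding domain.
Binding domain of *herself₆*: the embedded TP, whose subject is Farida₄.
*Ingrid₁* does not c-command the anaphor → cannot bind it.
*[Ingrid₁'s agent]₂* c-commands the anaphor but is outside its binding domain → cannot satisfy Principle A.
*Rania₃* c-commands the anaphor but is outside its binding domain → cannot satisfy Principle A.
*Farida₄* c-commands the anaphor within its binding domain → licit binder.
*Bianca₅* c-commands the anaphor within its binding domain → licit binder.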